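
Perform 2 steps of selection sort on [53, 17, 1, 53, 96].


Initial: [53, 17, 1, 53, 96]
Step 1: min=1 at 2
  Swap: [1, 17, 53, 53, 96]
Step 2: min=17 at 1
  Swap: [1, 17, 53, 53, 96]

After 2 steps: [1, 17, 53, 53, 96]


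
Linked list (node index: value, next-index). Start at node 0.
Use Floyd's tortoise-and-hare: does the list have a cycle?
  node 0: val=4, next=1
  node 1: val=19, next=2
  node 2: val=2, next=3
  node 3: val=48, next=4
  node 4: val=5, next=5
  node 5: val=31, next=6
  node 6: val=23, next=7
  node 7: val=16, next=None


Floyd's tortoise (slow, +1) and hare (fast, +2):
  init: slow=0, fast=0
  step 1: slow=1, fast=2
  step 2: slow=2, fast=4
  step 3: slow=3, fast=6
  step 4: fast 6->7->None, no cycle

Cycle: no


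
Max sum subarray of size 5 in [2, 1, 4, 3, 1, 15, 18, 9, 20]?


[0:5]: 11
[1:6]: 24
[2:7]: 41
[3:8]: 46
[4:9]: 63

Max: 63 at [4:9]


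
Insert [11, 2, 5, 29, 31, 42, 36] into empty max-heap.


Insert 11: [11]
Insert 2: [11, 2]
Insert 5: [11, 2, 5]
Insert 29: [29, 11, 5, 2]
Insert 31: [31, 29, 5, 2, 11]
Insert 42: [42, 29, 31, 2, 11, 5]
Insert 36: [42, 29, 36, 2, 11, 5, 31]

Final heap: [42, 29, 36, 2, 11, 5, 31]


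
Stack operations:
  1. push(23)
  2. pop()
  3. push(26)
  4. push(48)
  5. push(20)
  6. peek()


push(23) -> [23]
pop()->23, []
push(26) -> [26]
push(48) -> [26, 48]
push(20) -> [26, 48, 20]
peek()->20

Final stack: [26, 48, 20]


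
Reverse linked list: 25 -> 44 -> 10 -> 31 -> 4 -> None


Step 1: curr=25, set curr.next=prev(None) | reversed so far: 25
Step 2: curr=44, set curr.next=prev(25) | reversed so far: 44 -> 25
Step 3: curr=10, set curr.next=prev(44) | reversed so far: 10 -> 44 -> 25
Step 4: curr=31, set curr.next=prev(10) | reversed so far: 31 -> 10 -> 44 -> 25
Step 5: curr=4, set curr.next=prev(31) | reversed so far: 4 -> 31 -> 10 -> 44 -> 25

4 -> 31 -> 10 -> 44 -> 25 -> None


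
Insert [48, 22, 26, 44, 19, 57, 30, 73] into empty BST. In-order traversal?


Insert 48: root
Insert 22: L from 48
Insert 26: L from 48 -> R from 22
Insert 44: L from 48 -> R from 22 -> R from 26
Insert 19: L from 48 -> L from 22
Insert 57: R from 48
Insert 30: L from 48 -> R from 22 -> R from 26 -> L from 44
Insert 73: R from 48 -> R from 57

In-order: [19, 22, 26, 30, 44, 48, 57, 73]


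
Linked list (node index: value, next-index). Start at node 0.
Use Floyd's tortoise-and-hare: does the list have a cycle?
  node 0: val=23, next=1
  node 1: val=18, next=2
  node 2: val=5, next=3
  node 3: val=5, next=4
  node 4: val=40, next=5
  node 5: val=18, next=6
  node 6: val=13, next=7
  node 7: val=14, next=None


Floyd's tortoise (slow, +1) and hare (fast, +2):
  init: slow=0, fast=0
  step 1: slow=1, fast=2
  step 2: slow=2, fast=4
  step 3: slow=3, fast=6
  step 4: fast 6->7->None, no cycle

Cycle: no


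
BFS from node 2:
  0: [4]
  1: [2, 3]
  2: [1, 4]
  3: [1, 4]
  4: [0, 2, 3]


Visit 2, enqueue [1, 4]
Visit 1, enqueue [3]
Visit 4, enqueue [0]
Visit 3, enqueue []
Visit 0, enqueue []

BFS order: [2, 1, 4, 3, 0]


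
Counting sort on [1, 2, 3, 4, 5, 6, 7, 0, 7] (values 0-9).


Input: [1, 2, 3, 4, 5, 6, 7, 0, 7]
Counts: [1, 1, 1, 1, 1, 1, 1, 2, 0, 0]

Sorted: [0, 1, 2, 3, 4, 5, 6, 7, 7]


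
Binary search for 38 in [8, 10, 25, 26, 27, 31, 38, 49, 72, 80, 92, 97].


Step 1: lo=0, hi=11, mid=5, val=31
Step 2: lo=6, hi=11, mid=8, val=72
Step 3: lo=6, hi=7, mid=6, val=38

Found at index 6


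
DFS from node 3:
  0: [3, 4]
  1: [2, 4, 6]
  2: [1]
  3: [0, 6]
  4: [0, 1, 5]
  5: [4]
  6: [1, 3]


Visit 3, push [6, 0]
Visit 0, push [4]
Visit 4, push [5, 1]
Visit 1, push [6, 2]
Visit 2, push []
Visit 6, push []
Visit 5, push []

DFS order: [3, 0, 4, 1, 2, 6, 5]


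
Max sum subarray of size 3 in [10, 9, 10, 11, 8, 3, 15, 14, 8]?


[0:3]: 29
[1:4]: 30
[2:5]: 29
[3:6]: 22
[4:7]: 26
[5:8]: 32
[6:9]: 37

Max: 37 at [6:9]


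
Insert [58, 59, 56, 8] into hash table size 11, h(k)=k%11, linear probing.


Insert 58: h=3 -> slot 3
Insert 59: h=4 -> slot 4
Insert 56: h=1 -> slot 1
Insert 8: h=8 -> slot 8

Table: [None, 56, None, 58, 59, None, None, None, 8, None, None]


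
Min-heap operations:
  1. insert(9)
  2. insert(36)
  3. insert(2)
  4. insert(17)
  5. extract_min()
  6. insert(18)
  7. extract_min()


insert(9) -> [9]
insert(36) -> [9, 36]
insert(2) -> [2, 36, 9]
insert(17) -> [2, 17, 9, 36]
extract_min()->2, [9, 17, 36]
insert(18) -> [9, 17, 36, 18]
extract_min()->9, [17, 18, 36]

Final heap: [17, 18, 36]


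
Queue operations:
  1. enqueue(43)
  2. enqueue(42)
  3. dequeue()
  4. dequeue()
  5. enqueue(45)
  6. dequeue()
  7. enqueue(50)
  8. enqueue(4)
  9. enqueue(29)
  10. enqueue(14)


enqueue(43) -> [43]
enqueue(42) -> [43, 42]
dequeue()->43, [42]
dequeue()->42, []
enqueue(45) -> [45]
dequeue()->45, []
enqueue(50) -> [50]
enqueue(4) -> [50, 4]
enqueue(29) -> [50, 4, 29]
enqueue(14) -> [50, 4, 29, 14]

Final queue: [50, 4, 29, 14]


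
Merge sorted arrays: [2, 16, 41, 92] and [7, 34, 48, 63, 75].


Take 2 from A
Take 7 from B
Take 16 from A
Take 34 from B
Take 41 from A
Take 48 from B
Take 63 from B
Take 75 from B

Merged: [2, 7, 16, 34, 41, 48, 63, 75, 92]


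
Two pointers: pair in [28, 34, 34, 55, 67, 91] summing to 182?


lo=0(28)+hi=5(91)=119
lo=1(34)+hi=5(91)=125
lo=2(34)+hi=5(91)=125
lo=3(55)+hi=5(91)=146
lo=4(67)+hi=5(91)=158

No pair found


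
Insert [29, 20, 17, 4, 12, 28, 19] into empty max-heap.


Insert 29: [29]
Insert 20: [29, 20]
Insert 17: [29, 20, 17]
Insert 4: [29, 20, 17, 4]
Insert 12: [29, 20, 17, 4, 12]
Insert 28: [29, 20, 28, 4, 12, 17]
Insert 19: [29, 20, 28, 4, 12, 17, 19]

Final heap: [29, 20, 28, 4, 12, 17, 19]


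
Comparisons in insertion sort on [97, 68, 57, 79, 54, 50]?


Algorithm: insertion sort
Input: [97, 68, 57, 79, 54, 50]
Sorted: [50, 54, 57, 68, 79, 97]

14


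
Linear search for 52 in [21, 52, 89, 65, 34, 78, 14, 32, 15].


i=0: 21!=52
i=1: 52==52 found!

Found at 1, 2 comps


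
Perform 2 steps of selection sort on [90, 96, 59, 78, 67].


Initial: [90, 96, 59, 78, 67]
Step 1: min=59 at 2
  Swap: [59, 96, 90, 78, 67]
Step 2: min=67 at 4
  Swap: [59, 67, 90, 78, 96]

After 2 steps: [59, 67, 90, 78, 96]


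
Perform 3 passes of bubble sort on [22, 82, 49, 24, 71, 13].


Initial: [22, 82, 49, 24, 71, 13]
Pass 1: [22, 49, 24, 71, 13, 82] (4 swaps)
Pass 2: [22, 24, 49, 13, 71, 82] (2 swaps)
Pass 3: [22, 24, 13, 49, 71, 82] (1 swaps)

After 3 passes: [22, 24, 13, 49, 71, 82]


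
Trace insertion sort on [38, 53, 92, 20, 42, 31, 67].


Initial: [38, 53, 92, 20, 42, 31, 67]
Insert 53: [38, 53, 92, 20, 42, 31, 67]
Insert 92: [38, 53, 92, 20, 42, 31, 67]
Insert 20: [20, 38, 53, 92, 42, 31, 67]
Insert 42: [20, 38, 42, 53, 92, 31, 67]
Insert 31: [20, 31, 38, 42, 53, 92, 67]
Insert 67: [20, 31, 38, 42, 53, 67, 92]

Sorted: [20, 31, 38, 42, 53, 67, 92]


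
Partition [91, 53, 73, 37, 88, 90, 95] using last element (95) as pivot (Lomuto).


Pivot: 95
  91 <= 95: advance i (no swap)
  53 <= 95: advance i (no swap)
  73 <= 95: advance i (no swap)
  37 <= 95: advance i (no swap)
  88 <= 95: advance i (no swap)
  90 <= 95: advance i (no swap)
Place pivot at 6: [91, 53, 73, 37, 88, 90, 95]

Partitioned: [91, 53, 73, 37, 88, 90, 95]


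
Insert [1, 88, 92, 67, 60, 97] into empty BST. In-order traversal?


Insert 1: root
Insert 88: R from 1
Insert 92: R from 1 -> R from 88
Insert 67: R from 1 -> L from 88
Insert 60: R from 1 -> L from 88 -> L from 67
Insert 97: R from 1 -> R from 88 -> R from 92

In-order: [1, 60, 67, 88, 92, 97]


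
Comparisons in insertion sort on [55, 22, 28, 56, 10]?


Algorithm: insertion sort
Input: [55, 22, 28, 56, 10]
Sorted: [10, 22, 28, 55, 56]

8


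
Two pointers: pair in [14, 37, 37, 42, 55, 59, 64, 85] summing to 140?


lo=0(14)+hi=7(85)=99
lo=1(37)+hi=7(85)=122
lo=2(37)+hi=7(85)=122
lo=3(42)+hi=7(85)=127
lo=4(55)+hi=7(85)=140

Yes: 55+85=140


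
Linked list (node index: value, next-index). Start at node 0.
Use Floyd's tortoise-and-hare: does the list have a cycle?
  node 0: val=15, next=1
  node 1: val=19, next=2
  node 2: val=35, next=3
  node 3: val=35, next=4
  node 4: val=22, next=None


Floyd's tortoise (slow, +1) and hare (fast, +2):
  init: slow=0, fast=0
  step 1: slow=1, fast=2
  step 2: slow=2, fast=4
  step 3: fast -> None, no cycle

Cycle: no


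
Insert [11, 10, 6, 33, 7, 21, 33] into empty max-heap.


Insert 11: [11]
Insert 10: [11, 10]
Insert 6: [11, 10, 6]
Insert 33: [33, 11, 6, 10]
Insert 7: [33, 11, 6, 10, 7]
Insert 21: [33, 11, 21, 10, 7, 6]
Insert 33: [33, 11, 33, 10, 7, 6, 21]

Final heap: [33, 11, 33, 10, 7, 6, 21]


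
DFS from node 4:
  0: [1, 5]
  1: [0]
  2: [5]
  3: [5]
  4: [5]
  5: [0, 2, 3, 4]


Visit 4, push [5]
Visit 5, push [3, 2, 0]
Visit 0, push [1]
Visit 1, push []
Visit 2, push []
Visit 3, push []

DFS order: [4, 5, 0, 1, 2, 3]


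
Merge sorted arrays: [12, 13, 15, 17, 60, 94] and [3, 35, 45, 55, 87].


Take 3 from B
Take 12 from A
Take 13 from A
Take 15 from A
Take 17 from A
Take 35 from B
Take 45 from B
Take 55 from B
Take 60 from A
Take 87 from B

Merged: [3, 12, 13, 15, 17, 35, 45, 55, 60, 87, 94]


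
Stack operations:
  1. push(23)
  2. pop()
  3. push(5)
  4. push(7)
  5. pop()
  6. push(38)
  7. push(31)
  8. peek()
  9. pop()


push(23) -> [23]
pop()->23, []
push(5) -> [5]
push(7) -> [5, 7]
pop()->7, [5]
push(38) -> [5, 38]
push(31) -> [5, 38, 31]
peek()->31
pop()->31, [5, 38]

Final stack: [5, 38]


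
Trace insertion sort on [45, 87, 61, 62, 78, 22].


Initial: [45, 87, 61, 62, 78, 22]
Insert 87: [45, 87, 61, 62, 78, 22]
Insert 61: [45, 61, 87, 62, 78, 22]
Insert 62: [45, 61, 62, 87, 78, 22]
Insert 78: [45, 61, 62, 78, 87, 22]
Insert 22: [22, 45, 61, 62, 78, 87]

Sorted: [22, 45, 61, 62, 78, 87]


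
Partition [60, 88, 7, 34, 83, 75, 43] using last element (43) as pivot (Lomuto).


Pivot: 43
  7 <= 43: swap -> [7, 88, 60, 34, 83, 75, 43]
  34 <= 43: swap -> [7, 34, 60, 88, 83, 75, 43]
Place pivot at 2: [7, 34, 43, 88, 83, 75, 60]

Partitioned: [7, 34, 43, 88, 83, 75, 60]


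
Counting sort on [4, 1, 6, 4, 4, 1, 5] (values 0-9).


Input: [4, 1, 6, 4, 4, 1, 5]
Counts: [0, 2, 0, 0, 3, 1, 1, 0, 0, 0]

Sorted: [1, 1, 4, 4, 4, 5, 6]


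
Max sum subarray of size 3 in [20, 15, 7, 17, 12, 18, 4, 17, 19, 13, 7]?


[0:3]: 42
[1:4]: 39
[2:5]: 36
[3:6]: 47
[4:7]: 34
[5:8]: 39
[6:9]: 40
[7:10]: 49
[8:11]: 39

Max: 49 at [7:10]


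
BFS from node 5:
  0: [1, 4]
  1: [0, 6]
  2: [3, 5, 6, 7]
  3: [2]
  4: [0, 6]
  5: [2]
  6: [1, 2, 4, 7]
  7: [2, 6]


Visit 5, enqueue [2]
Visit 2, enqueue [3, 6, 7]
Visit 3, enqueue []
Visit 6, enqueue [1, 4]
Visit 7, enqueue []
Visit 1, enqueue [0]
Visit 4, enqueue []
Visit 0, enqueue []

BFS order: [5, 2, 3, 6, 7, 1, 4, 0]


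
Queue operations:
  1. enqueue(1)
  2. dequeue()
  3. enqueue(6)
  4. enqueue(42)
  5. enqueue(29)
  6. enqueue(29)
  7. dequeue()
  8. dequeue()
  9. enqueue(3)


enqueue(1) -> [1]
dequeue()->1, []
enqueue(6) -> [6]
enqueue(42) -> [6, 42]
enqueue(29) -> [6, 42, 29]
enqueue(29) -> [6, 42, 29, 29]
dequeue()->6, [42, 29, 29]
dequeue()->42, [29, 29]
enqueue(3) -> [29, 29, 3]

Final queue: [29, 29, 3]


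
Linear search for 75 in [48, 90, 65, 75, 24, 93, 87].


i=0: 48!=75
i=1: 90!=75
i=2: 65!=75
i=3: 75==75 found!

Found at 3, 4 comps


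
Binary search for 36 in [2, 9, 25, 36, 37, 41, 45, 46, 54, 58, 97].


Step 1: lo=0, hi=10, mid=5, val=41
Step 2: lo=0, hi=4, mid=2, val=25
Step 3: lo=3, hi=4, mid=3, val=36

Found at index 3


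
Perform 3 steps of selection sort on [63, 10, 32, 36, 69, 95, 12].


Initial: [63, 10, 32, 36, 69, 95, 12]
Step 1: min=10 at 1
  Swap: [10, 63, 32, 36, 69, 95, 12]
Step 2: min=12 at 6
  Swap: [10, 12, 32, 36, 69, 95, 63]
Step 3: min=32 at 2
  Swap: [10, 12, 32, 36, 69, 95, 63]

After 3 steps: [10, 12, 32, 36, 69, 95, 63]


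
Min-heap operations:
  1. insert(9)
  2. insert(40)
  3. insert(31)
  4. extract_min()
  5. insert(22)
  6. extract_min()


insert(9) -> [9]
insert(40) -> [9, 40]
insert(31) -> [9, 40, 31]
extract_min()->9, [31, 40]
insert(22) -> [22, 40, 31]
extract_min()->22, [31, 40]

Final heap: [31, 40]


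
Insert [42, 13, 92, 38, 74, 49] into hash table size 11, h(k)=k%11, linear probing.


Insert 42: h=9 -> slot 9
Insert 13: h=2 -> slot 2
Insert 92: h=4 -> slot 4
Insert 38: h=5 -> slot 5
Insert 74: h=8 -> slot 8
Insert 49: h=5, 1 probes -> slot 6

Table: [None, None, 13, None, 92, 38, 49, None, 74, 42, None]


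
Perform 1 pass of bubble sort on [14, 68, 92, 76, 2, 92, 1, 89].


Initial: [14, 68, 92, 76, 2, 92, 1, 89]
Pass 1: [14, 68, 76, 2, 92, 1, 89, 92] (4 swaps)

After 1 pass: [14, 68, 76, 2, 92, 1, 89, 92]


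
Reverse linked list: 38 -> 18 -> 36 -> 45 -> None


Step 1: curr=38, set curr.next=prev(None) | reversed so far: 38
Step 2: curr=18, set curr.next=prev(38) | reversed so far: 18 -> 38
Step 3: curr=36, set curr.next=prev(18) | reversed so far: 36 -> 18 -> 38
Step 4: curr=45, set curr.next=prev(36) | reversed so far: 45 -> 36 -> 18 -> 38

45 -> 36 -> 18 -> 38 -> None


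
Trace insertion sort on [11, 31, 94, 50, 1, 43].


Initial: [11, 31, 94, 50, 1, 43]
Insert 31: [11, 31, 94, 50, 1, 43]
Insert 94: [11, 31, 94, 50, 1, 43]
Insert 50: [11, 31, 50, 94, 1, 43]
Insert 1: [1, 11, 31, 50, 94, 43]
Insert 43: [1, 11, 31, 43, 50, 94]

Sorted: [1, 11, 31, 43, 50, 94]


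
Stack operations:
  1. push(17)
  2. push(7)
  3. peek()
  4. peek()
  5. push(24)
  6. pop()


push(17) -> [17]
push(7) -> [17, 7]
peek()->7
peek()->7
push(24) -> [17, 7, 24]
pop()->24, [17, 7]

Final stack: [17, 7]


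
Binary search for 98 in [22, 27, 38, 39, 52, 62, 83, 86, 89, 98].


Step 1: lo=0, hi=9, mid=4, val=52
Step 2: lo=5, hi=9, mid=7, val=86
Step 3: lo=8, hi=9, mid=8, val=89
Step 4: lo=9, hi=9, mid=9, val=98

Found at index 9


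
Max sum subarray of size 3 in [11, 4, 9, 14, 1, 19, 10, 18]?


[0:3]: 24
[1:4]: 27
[2:5]: 24
[3:6]: 34
[4:7]: 30
[5:8]: 47

Max: 47 at [5:8]


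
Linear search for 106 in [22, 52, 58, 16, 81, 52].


i=0: 22!=106
i=1: 52!=106
i=2: 58!=106
i=3: 16!=106
i=4: 81!=106
i=5: 52!=106

Not found, 6 comps


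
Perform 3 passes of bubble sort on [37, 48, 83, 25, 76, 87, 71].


Initial: [37, 48, 83, 25, 76, 87, 71]
Pass 1: [37, 48, 25, 76, 83, 71, 87] (3 swaps)
Pass 2: [37, 25, 48, 76, 71, 83, 87] (2 swaps)
Pass 3: [25, 37, 48, 71, 76, 83, 87] (2 swaps)

After 3 passes: [25, 37, 48, 71, 76, 83, 87]


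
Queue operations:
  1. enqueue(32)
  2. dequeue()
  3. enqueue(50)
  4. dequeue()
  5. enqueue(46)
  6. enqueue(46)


enqueue(32) -> [32]
dequeue()->32, []
enqueue(50) -> [50]
dequeue()->50, []
enqueue(46) -> [46]
enqueue(46) -> [46, 46]

Final queue: [46, 46]


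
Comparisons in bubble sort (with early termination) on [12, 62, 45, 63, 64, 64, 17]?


Algorithm: bubble sort (with early termination)
Input: [12, 62, 45, 63, 64, 64, 17]
Sorted: [12, 17, 45, 62, 63, 64, 64]

21


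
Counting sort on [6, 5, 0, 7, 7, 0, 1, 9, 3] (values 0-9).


Input: [6, 5, 0, 7, 7, 0, 1, 9, 3]
Counts: [2, 1, 0, 1, 0, 1, 1, 2, 0, 1]

Sorted: [0, 0, 1, 3, 5, 6, 7, 7, 9]


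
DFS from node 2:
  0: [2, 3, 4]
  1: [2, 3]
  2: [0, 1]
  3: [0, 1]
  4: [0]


Visit 2, push [1, 0]
Visit 0, push [4, 3]
Visit 3, push [1]
Visit 1, push []
Visit 4, push []

DFS order: [2, 0, 3, 1, 4]


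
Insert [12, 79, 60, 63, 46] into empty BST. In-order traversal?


Insert 12: root
Insert 79: R from 12
Insert 60: R from 12 -> L from 79
Insert 63: R from 12 -> L from 79 -> R from 60
Insert 46: R from 12 -> L from 79 -> L from 60

In-order: [12, 46, 60, 63, 79]


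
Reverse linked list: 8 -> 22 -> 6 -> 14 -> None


Step 1: curr=8, set curr.next=prev(None) | reversed so far: 8
Step 2: curr=22, set curr.next=prev(8) | reversed so far: 22 -> 8
Step 3: curr=6, set curr.next=prev(22) | reversed so far: 6 -> 22 -> 8
Step 4: curr=14, set curr.next=prev(6) | reversed so far: 14 -> 6 -> 22 -> 8

14 -> 6 -> 22 -> 8 -> None


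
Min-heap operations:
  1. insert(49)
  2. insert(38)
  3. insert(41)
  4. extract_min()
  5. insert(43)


insert(49) -> [49]
insert(38) -> [38, 49]
insert(41) -> [38, 49, 41]
extract_min()->38, [41, 49]
insert(43) -> [41, 49, 43]

Final heap: [41, 49, 43]


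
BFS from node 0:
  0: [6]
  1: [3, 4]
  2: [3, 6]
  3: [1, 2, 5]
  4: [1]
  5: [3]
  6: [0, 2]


Visit 0, enqueue [6]
Visit 6, enqueue [2]
Visit 2, enqueue [3]
Visit 3, enqueue [1, 5]
Visit 1, enqueue [4]
Visit 5, enqueue []
Visit 4, enqueue []

BFS order: [0, 6, 2, 3, 1, 5, 4]


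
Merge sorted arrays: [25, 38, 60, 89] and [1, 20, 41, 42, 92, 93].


Take 1 from B
Take 20 from B
Take 25 from A
Take 38 from A
Take 41 from B
Take 42 from B
Take 60 from A
Take 89 from A

Merged: [1, 20, 25, 38, 41, 42, 60, 89, 92, 93]


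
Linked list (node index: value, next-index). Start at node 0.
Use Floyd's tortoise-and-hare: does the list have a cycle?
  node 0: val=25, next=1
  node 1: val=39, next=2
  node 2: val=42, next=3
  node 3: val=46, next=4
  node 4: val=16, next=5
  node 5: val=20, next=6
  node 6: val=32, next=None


Floyd's tortoise (slow, +1) and hare (fast, +2):
  init: slow=0, fast=0
  step 1: slow=1, fast=2
  step 2: slow=2, fast=4
  step 3: slow=3, fast=6
  step 4: fast -> None, no cycle

Cycle: no


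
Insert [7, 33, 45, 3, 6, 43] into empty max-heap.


Insert 7: [7]
Insert 33: [33, 7]
Insert 45: [45, 7, 33]
Insert 3: [45, 7, 33, 3]
Insert 6: [45, 7, 33, 3, 6]
Insert 43: [45, 7, 43, 3, 6, 33]

Final heap: [45, 7, 43, 3, 6, 33]


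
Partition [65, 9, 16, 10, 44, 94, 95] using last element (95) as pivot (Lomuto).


Pivot: 95
  65 <= 95: advance i (no swap)
  9 <= 95: advance i (no swap)
  16 <= 95: advance i (no swap)
  10 <= 95: advance i (no swap)
  44 <= 95: advance i (no swap)
  94 <= 95: advance i (no swap)
Place pivot at 6: [65, 9, 16, 10, 44, 94, 95]

Partitioned: [65, 9, 16, 10, 44, 94, 95]


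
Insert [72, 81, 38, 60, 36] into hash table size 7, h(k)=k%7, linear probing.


Insert 72: h=2 -> slot 2
Insert 81: h=4 -> slot 4
Insert 38: h=3 -> slot 3
Insert 60: h=4, 1 probes -> slot 5
Insert 36: h=1 -> slot 1

Table: [None, 36, 72, 38, 81, 60, None]


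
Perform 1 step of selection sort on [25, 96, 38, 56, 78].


Initial: [25, 96, 38, 56, 78]
Step 1: min=25 at 0
  Swap: [25, 96, 38, 56, 78]

After 1 step: [25, 96, 38, 56, 78]


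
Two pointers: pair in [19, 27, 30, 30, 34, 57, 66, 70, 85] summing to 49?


lo=0(19)+hi=8(85)=104
lo=0(19)+hi=7(70)=89
lo=0(19)+hi=6(66)=85
lo=0(19)+hi=5(57)=76
lo=0(19)+hi=4(34)=53
lo=0(19)+hi=3(30)=49

Yes: 19+30=49


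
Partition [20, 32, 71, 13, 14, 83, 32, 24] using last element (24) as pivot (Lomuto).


Pivot: 24
  20 <= 24: advance i (no swap)
  13 <= 24: swap -> [20, 13, 71, 32, 14, 83, 32, 24]
  14 <= 24: swap -> [20, 13, 14, 32, 71, 83, 32, 24]
Place pivot at 3: [20, 13, 14, 24, 71, 83, 32, 32]

Partitioned: [20, 13, 14, 24, 71, 83, 32, 32]


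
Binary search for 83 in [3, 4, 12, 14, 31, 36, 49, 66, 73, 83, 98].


Step 1: lo=0, hi=10, mid=5, val=36
Step 2: lo=6, hi=10, mid=8, val=73
Step 3: lo=9, hi=10, mid=9, val=83

Found at index 9


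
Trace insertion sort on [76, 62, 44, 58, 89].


Initial: [76, 62, 44, 58, 89]
Insert 62: [62, 76, 44, 58, 89]
Insert 44: [44, 62, 76, 58, 89]
Insert 58: [44, 58, 62, 76, 89]
Insert 89: [44, 58, 62, 76, 89]

Sorted: [44, 58, 62, 76, 89]


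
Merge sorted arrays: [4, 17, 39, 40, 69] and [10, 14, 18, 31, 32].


Take 4 from A
Take 10 from B
Take 14 from B
Take 17 from A
Take 18 from B
Take 31 from B
Take 32 from B

Merged: [4, 10, 14, 17, 18, 31, 32, 39, 40, 69]


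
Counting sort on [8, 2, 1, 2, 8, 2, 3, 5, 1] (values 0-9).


Input: [8, 2, 1, 2, 8, 2, 3, 5, 1]
Counts: [0, 2, 3, 1, 0, 1, 0, 0, 2, 0]

Sorted: [1, 1, 2, 2, 2, 3, 5, 8, 8]


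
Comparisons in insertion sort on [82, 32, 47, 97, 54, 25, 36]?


Algorithm: insertion sort
Input: [82, 32, 47, 97, 54, 25, 36]
Sorted: [25, 32, 36, 47, 54, 82, 97]

17


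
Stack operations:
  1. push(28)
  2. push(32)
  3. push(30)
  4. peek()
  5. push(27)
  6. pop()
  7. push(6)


push(28) -> [28]
push(32) -> [28, 32]
push(30) -> [28, 32, 30]
peek()->30
push(27) -> [28, 32, 30, 27]
pop()->27, [28, 32, 30]
push(6) -> [28, 32, 30, 6]

Final stack: [28, 32, 30, 6]


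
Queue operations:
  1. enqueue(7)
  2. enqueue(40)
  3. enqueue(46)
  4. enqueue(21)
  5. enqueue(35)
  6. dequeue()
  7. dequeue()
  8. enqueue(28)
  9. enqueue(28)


enqueue(7) -> [7]
enqueue(40) -> [7, 40]
enqueue(46) -> [7, 40, 46]
enqueue(21) -> [7, 40, 46, 21]
enqueue(35) -> [7, 40, 46, 21, 35]
dequeue()->7, [40, 46, 21, 35]
dequeue()->40, [46, 21, 35]
enqueue(28) -> [46, 21, 35, 28]
enqueue(28) -> [46, 21, 35, 28, 28]

Final queue: [46, 21, 35, 28, 28]


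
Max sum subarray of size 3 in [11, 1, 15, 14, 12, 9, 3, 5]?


[0:3]: 27
[1:4]: 30
[2:5]: 41
[3:6]: 35
[4:7]: 24
[5:8]: 17

Max: 41 at [2:5]


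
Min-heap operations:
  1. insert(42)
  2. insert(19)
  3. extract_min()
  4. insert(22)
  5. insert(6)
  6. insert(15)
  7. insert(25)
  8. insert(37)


insert(42) -> [42]
insert(19) -> [19, 42]
extract_min()->19, [42]
insert(22) -> [22, 42]
insert(6) -> [6, 42, 22]
insert(15) -> [6, 15, 22, 42]
insert(25) -> [6, 15, 22, 42, 25]
insert(37) -> [6, 15, 22, 42, 25, 37]

Final heap: [6, 15, 22, 42, 25, 37]


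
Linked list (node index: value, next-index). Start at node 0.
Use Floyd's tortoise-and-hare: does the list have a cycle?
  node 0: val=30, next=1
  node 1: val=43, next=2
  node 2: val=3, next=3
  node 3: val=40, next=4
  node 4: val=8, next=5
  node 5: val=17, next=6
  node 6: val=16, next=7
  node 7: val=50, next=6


Floyd's tortoise (slow, +1) and hare (fast, +2):
  init: slow=0, fast=0
  step 1: slow=1, fast=2
  step 2: slow=2, fast=4
  step 3: slow=3, fast=6
  step 4: slow=4, fast=6
  step 5: slow=5, fast=6
  step 6: slow=6, fast=6
  slow == fast at node 6: cycle detected

Cycle: yes


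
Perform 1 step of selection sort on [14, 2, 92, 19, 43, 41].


Initial: [14, 2, 92, 19, 43, 41]
Step 1: min=2 at 1
  Swap: [2, 14, 92, 19, 43, 41]

After 1 step: [2, 14, 92, 19, 43, 41]


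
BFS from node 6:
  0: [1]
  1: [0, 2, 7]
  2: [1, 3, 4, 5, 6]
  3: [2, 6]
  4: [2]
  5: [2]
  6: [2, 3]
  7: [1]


Visit 6, enqueue [2, 3]
Visit 2, enqueue [1, 4, 5]
Visit 3, enqueue []
Visit 1, enqueue [0, 7]
Visit 4, enqueue []
Visit 5, enqueue []
Visit 0, enqueue []
Visit 7, enqueue []

BFS order: [6, 2, 3, 1, 4, 5, 0, 7]


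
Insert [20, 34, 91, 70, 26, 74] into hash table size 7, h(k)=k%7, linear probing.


Insert 20: h=6 -> slot 6
Insert 34: h=6, 1 probes -> slot 0
Insert 91: h=0, 1 probes -> slot 1
Insert 70: h=0, 2 probes -> slot 2
Insert 26: h=5 -> slot 5
Insert 74: h=4 -> slot 4

Table: [34, 91, 70, None, 74, 26, 20]


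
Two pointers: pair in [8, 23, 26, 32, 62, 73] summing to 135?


lo=0(8)+hi=5(73)=81
lo=1(23)+hi=5(73)=96
lo=2(26)+hi=5(73)=99
lo=3(32)+hi=5(73)=105
lo=4(62)+hi=5(73)=135

Yes: 62+73=135


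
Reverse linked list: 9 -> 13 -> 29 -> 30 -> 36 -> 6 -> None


Step 1: curr=9, set curr.next=prev(None) | reversed so far: 9
Step 2: curr=13, set curr.next=prev(9) | reversed so far: 13 -> 9
Step 3: curr=29, set curr.next=prev(13) | reversed so far: 29 -> 13 -> 9
Step 4: curr=30, set curr.next=prev(29) | reversed so far: 30 -> 29 -> 13 -> 9
Step 5: curr=36, set curr.next=prev(30) | reversed so far: 36 -> 30 -> 29 -> 13 -> 9
Step 6: curr=6, set curr.next=prev(36) | reversed so far: 6 -> 36 -> 30 -> 29 -> 13 -> 9

6 -> 36 -> 30 -> 29 -> 13 -> 9 -> None


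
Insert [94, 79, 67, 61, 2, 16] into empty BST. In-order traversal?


Insert 94: root
Insert 79: L from 94
Insert 67: L from 94 -> L from 79
Insert 61: L from 94 -> L from 79 -> L from 67
Insert 2: L from 94 -> L from 79 -> L from 67 -> L from 61
Insert 16: L from 94 -> L from 79 -> L from 67 -> L from 61 -> R from 2

In-order: [2, 16, 61, 67, 79, 94]


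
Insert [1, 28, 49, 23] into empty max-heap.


Insert 1: [1]
Insert 28: [28, 1]
Insert 49: [49, 1, 28]
Insert 23: [49, 23, 28, 1]

Final heap: [49, 23, 28, 1]


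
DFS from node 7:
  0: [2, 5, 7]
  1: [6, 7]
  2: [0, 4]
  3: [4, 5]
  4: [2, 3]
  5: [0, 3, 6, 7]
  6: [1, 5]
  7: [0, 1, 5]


Visit 7, push [5, 1, 0]
Visit 0, push [5, 2]
Visit 2, push [4]
Visit 4, push [3]
Visit 3, push [5]
Visit 5, push [6]
Visit 6, push [1]
Visit 1, push []

DFS order: [7, 0, 2, 4, 3, 5, 6, 1]


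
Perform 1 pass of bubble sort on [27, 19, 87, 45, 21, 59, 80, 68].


Initial: [27, 19, 87, 45, 21, 59, 80, 68]
Pass 1: [19, 27, 45, 21, 59, 80, 68, 87] (6 swaps)

After 1 pass: [19, 27, 45, 21, 59, 80, 68, 87]


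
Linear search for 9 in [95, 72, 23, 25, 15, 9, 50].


i=0: 95!=9
i=1: 72!=9
i=2: 23!=9
i=3: 25!=9
i=4: 15!=9
i=5: 9==9 found!

Found at 5, 6 comps


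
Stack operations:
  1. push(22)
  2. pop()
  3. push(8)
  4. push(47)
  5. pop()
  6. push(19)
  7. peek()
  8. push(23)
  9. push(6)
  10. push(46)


push(22) -> [22]
pop()->22, []
push(8) -> [8]
push(47) -> [8, 47]
pop()->47, [8]
push(19) -> [8, 19]
peek()->19
push(23) -> [8, 19, 23]
push(6) -> [8, 19, 23, 6]
push(46) -> [8, 19, 23, 6, 46]

Final stack: [8, 19, 23, 6, 46]


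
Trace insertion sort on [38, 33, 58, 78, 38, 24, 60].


Initial: [38, 33, 58, 78, 38, 24, 60]
Insert 33: [33, 38, 58, 78, 38, 24, 60]
Insert 58: [33, 38, 58, 78, 38, 24, 60]
Insert 78: [33, 38, 58, 78, 38, 24, 60]
Insert 38: [33, 38, 38, 58, 78, 24, 60]
Insert 24: [24, 33, 38, 38, 58, 78, 60]
Insert 60: [24, 33, 38, 38, 58, 60, 78]

Sorted: [24, 33, 38, 38, 58, 60, 78]


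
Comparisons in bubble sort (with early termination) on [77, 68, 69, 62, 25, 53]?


Algorithm: bubble sort (with early termination)
Input: [77, 68, 69, 62, 25, 53]
Sorted: [25, 53, 62, 68, 69, 77]

15


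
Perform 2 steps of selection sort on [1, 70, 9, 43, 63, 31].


Initial: [1, 70, 9, 43, 63, 31]
Step 1: min=1 at 0
  Swap: [1, 70, 9, 43, 63, 31]
Step 2: min=9 at 2
  Swap: [1, 9, 70, 43, 63, 31]

After 2 steps: [1, 9, 70, 43, 63, 31]


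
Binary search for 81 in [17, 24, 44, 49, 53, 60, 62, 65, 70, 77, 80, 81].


Step 1: lo=0, hi=11, mid=5, val=60
Step 2: lo=6, hi=11, mid=8, val=70
Step 3: lo=9, hi=11, mid=10, val=80
Step 4: lo=11, hi=11, mid=11, val=81

Found at index 11


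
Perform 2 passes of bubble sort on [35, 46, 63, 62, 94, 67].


Initial: [35, 46, 63, 62, 94, 67]
Pass 1: [35, 46, 62, 63, 67, 94] (2 swaps)
Pass 2: [35, 46, 62, 63, 67, 94] (0 swaps)

After 2 passes: [35, 46, 62, 63, 67, 94]


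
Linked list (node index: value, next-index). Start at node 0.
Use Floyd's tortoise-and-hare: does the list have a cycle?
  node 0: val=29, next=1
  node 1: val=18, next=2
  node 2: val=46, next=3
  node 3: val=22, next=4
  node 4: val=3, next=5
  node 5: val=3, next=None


Floyd's tortoise (slow, +1) and hare (fast, +2):
  init: slow=0, fast=0
  step 1: slow=1, fast=2
  step 2: slow=2, fast=4
  step 3: fast 4->5->None, no cycle

Cycle: no


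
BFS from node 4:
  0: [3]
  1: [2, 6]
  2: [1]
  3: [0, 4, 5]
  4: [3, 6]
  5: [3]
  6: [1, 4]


Visit 4, enqueue [3, 6]
Visit 3, enqueue [0, 5]
Visit 6, enqueue [1]
Visit 0, enqueue []
Visit 5, enqueue []
Visit 1, enqueue [2]
Visit 2, enqueue []

BFS order: [4, 3, 6, 0, 5, 1, 2]


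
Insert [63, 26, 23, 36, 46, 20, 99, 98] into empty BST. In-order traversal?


Insert 63: root
Insert 26: L from 63
Insert 23: L from 63 -> L from 26
Insert 36: L from 63 -> R from 26
Insert 46: L from 63 -> R from 26 -> R from 36
Insert 20: L from 63 -> L from 26 -> L from 23
Insert 99: R from 63
Insert 98: R from 63 -> L from 99

In-order: [20, 23, 26, 36, 46, 63, 98, 99]


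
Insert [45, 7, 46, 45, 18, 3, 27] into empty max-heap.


Insert 45: [45]
Insert 7: [45, 7]
Insert 46: [46, 7, 45]
Insert 45: [46, 45, 45, 7]
Insert 18: [46, 45, 45, 7, 18]
Insert 3: [46, 45, 45, 7, 18, 3]
Insert 27: [46, 45, 45, 7, 18, 3, 27]

Final heap: [46, 45, 45, 7, 18, 3, 27]


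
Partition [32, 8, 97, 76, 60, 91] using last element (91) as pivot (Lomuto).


Pivot: 91
  32 <= 91: advance i (no swap)
  8 <= 91: advance i (no swap)
  76 <= 91: swap -> [32, 8, 76, 97, 60, 91]
  60 <= 91: swap -> [32, 8, 76, 60, 97, 91]
Place pivot at 4: [32, 8, 76, 60, 91, 97]

Partitioned: [32, 8, 76, 60, 91, 97]


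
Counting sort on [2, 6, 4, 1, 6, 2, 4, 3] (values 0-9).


Input: [2, 6, 4, 1, 6, 2, 4, 3]
Counts: [0, 1, 2, 1, 2, 0, 2, 0, 0, 0]

Sorted: [1, 2, 2, 3, 4, 4, 6, 6]


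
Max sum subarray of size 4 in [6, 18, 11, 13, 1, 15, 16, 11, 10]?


[0:4]: 48
[1:5]: 43
[2:6]: 40
[3:7]: 45
[4:8]: 43
[5:9]: 52

Max: 52 at [5:9]


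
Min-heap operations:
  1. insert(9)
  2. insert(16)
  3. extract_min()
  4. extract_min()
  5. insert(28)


insert(9) -> [9]
insert(16) -> [9, 16]
extract_min()->9, [16]
extract_min()->16, []
insert(28) -> [28]

Final heap: [28]


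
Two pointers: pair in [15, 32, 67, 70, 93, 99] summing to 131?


lo=0(15)+hi=5(99)=114
lo=1(32)+hi=5(99)=131

Yes: 32+99=131


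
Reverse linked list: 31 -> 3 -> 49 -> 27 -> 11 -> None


Step 1: curr=31, set curr.next=prev(None) | reversed so far: 31
Step 2: curr=3, set curr.next=prev(31) | reversed so far: 3 -> 31
Step 3: curr=49, set curr.next=prev(3) | reversed so far: 49 -> 3 -> 31
Step 4: curr=27, set curr.next=prev(49) | reversed so far: 27 -> 49 -> 3 -> 31
Step 5: curr=11, set curr.next=prev(27) | reversed so far: 11 -> 27 -> 49 -> 3 -> 31

11 -> 27 -> 49 -> 3 -> 31 -> None


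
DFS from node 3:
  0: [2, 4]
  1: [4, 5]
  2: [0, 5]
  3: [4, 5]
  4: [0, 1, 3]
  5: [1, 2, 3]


Visit 3, push [5, 4]
Visit 4, push [1, 0]
Visit 0, push [2]
Visit 2, push [5]
Visit 5, push [1]
Visit 1, push []

DFS order: [3, 4, 0, 2, 5, 1]


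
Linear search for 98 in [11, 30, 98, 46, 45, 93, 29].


i=0: 11!=98
i=1: 30!=98
i=2: 98==98 found!

Found at 2, 3 comps


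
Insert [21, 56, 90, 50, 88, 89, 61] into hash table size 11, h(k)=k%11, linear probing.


Insert 21: h=10 -> slot 10
Insert 56: h=1 -> slot 1
Insert 90: h=2 -> slot 2
Insert 50: h=6 -> slot 6
Insert 88: h=0 -> slot 0
Insert 89: h=1, 2 probes -> slot 3
Insert 61: h=6, 1 probes -> slot 7

Table: [88, 56, 90, 89, None, None, 50, 61, None, None, 21]


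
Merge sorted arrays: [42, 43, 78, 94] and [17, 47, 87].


Take 17 from B
Take 42 from A
Take 43 from A
Take 47 from B
Take 78 from A
Take 87 from B

Merged: [17, 42, 43, 47, 78, 87, 94]


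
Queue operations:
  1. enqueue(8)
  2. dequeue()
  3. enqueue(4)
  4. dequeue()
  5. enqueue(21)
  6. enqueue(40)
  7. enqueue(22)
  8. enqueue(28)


enqueue(8) -> [8]
dequeue()->8, []
enqueue(4) -> [4]
dequeue()->4, []
enqueue(21) -> [21]
enqueue(40) -> [21, 40]
enqueue(22) -> [21, 40, 22]
enqueue(28) -> [21, 40, 22, 28]

Final queue: [21, 40, 22, 28]


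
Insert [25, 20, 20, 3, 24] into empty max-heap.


Insert 25: [25]
Insert 20: [25, 20]
Insert 20: [25, 20, 20]
Insert 3: [25, 20, 20, 3]
Insert 24: [25, 24, 20, 3, 20]

Final heap: [25, 24, 20, 3, 20]


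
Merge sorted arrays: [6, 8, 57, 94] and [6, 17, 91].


Take 6 from A
Take 6 from B
Take 8 from A
Take 17 from B
Take 57 from A
Take 91 from B

Merged: [6, 6, 8, 17, 57, 91, 94]


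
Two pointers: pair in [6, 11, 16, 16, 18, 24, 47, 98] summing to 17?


lo=0(6)+hi=7(98)=104
lo=0(6)+hi=6(47)=53
lo=0(6)+hi=5(24)=30
lo=0(6)+hi=4(18)=24
lo=0(6)+hi=3(16)=22
lo=0(6)+hi=2(16)=22
lo=0(6)+hi=1(11)=17

Yes: 6+11=17


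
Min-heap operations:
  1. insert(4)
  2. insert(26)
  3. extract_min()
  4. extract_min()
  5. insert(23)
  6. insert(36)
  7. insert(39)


insert(4) -> [4]
insert(26) -> [4, 26]
extract_min()->4, [26]
extract_min()->26, []
insert(23) -> [23]
insert(36) -> [23, 36]
insert(39) -> [23, 36, 39]

Final heap: [23, 36, 39]


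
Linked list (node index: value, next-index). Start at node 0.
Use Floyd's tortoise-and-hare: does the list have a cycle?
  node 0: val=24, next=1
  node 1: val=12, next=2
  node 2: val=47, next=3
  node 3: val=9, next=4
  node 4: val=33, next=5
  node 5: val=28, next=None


Floyd's tortoise (slow, +1) and hare (fast, +2):
  init: slow=0, fast=0
  step 1: slow=1, fast=2
  step 2: slow=2, fast=4
  step 3: fast 4->5->None, no cycle

Cycle: no


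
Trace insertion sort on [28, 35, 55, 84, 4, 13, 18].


Initial: [28, 35, 55, 84, 4, 13, 18]
Insert 35: [28, 35, 55, 84, 4, 13, 18]
Insert 55: [28, 35, 55, 84, 4, 13, 18]
Insert 84: [28, 35, 55, 84, 4, 13, 18]
Insert 4: [4, 28, 35, 55, 84, 13, 18]
Insert 13: [4, 13, 28, 35, 55, 84, 18]
Insert 18: [4, 13, 18, 28, 35, 55, 84]

Sorted: [4, 13, 18, 28, 35, 55, 84]


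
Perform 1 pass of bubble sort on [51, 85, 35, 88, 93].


Initial: [51, 85, 35, 88, 93]
Pass 1: [51, 35, 85, 88, 93] (1 swaps)

After 1 pass: [51, 35, 85, 88, 93]


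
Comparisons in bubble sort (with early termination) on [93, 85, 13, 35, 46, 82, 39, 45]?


Algorithm: bubble sort (with early termination)
Input: [93, 85, 13, 35, 46, 82, 39, 45]
Sorted: [13, 35, 39, 45, 46, 82, 85, 93]

25


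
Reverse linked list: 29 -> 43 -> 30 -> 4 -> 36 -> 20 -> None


Step 1: curr=29, set curr.next=prev(None) | reversed so far: 29
Step 2: curr=43, set curr.next=prev(29) | reversed so far: 43 -> 29
Step 3: curr=30, set curr.next=prev(43) | reversed so far: 30 -> 43 -> 29
Step 4: curr=4, set curr.next=prev(30) | reversed so far: 4 -> 30 -> 43 -> 29
Step 5: curr=36, set curr.next=prev(4) | reversed so far: 36 -> 4 -> 30 -> 43 -> 29
Step 6: curr=20, set curr.next=prev(36) | reversed so far: 20 -> 36 -> 4 -> 30 -> 43 -> 29

20 -> 36 -> 4 -> 30 -> 43 -> 29 -> None


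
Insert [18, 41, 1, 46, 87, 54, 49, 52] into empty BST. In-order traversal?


Insert 18: root
Insert 41: R from 18
Insert 1: L from 18
Insert 46: R from 18 -> R from 41
Insert 87: R from 18 -> R from 41 -> R from 46
Insert 54: R from 18 -> R from 41 -> R from 46 -> L from 87
Insert 49: R from 18 -> R from 41 -> R from 46 -> L from 87 -> L from 54
Insert 52: R from 18 -> R from 41 -> R from 46 -> L from 87 -> L from 54 -> R from 49

In-order: [1, 18, 41, 46, 49, 52, 54, 87]


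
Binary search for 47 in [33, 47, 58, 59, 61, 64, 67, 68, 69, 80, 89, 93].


Step 1: lo=0, hi=11, mid=5, val=64
Step 2: lo=0, hi=4, mid=2, val=58
Step 3: lo=0, hi=1, mid=0, val=33
Step 4: lo=1, hi=1, mid=1, val=47

Found at index 1


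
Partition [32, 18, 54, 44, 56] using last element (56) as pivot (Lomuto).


Pivot: 56
  32 <= 56: advance i (no swap)
  18 <= 56: advance i (no swap)
  54 <= 56: advance i (no swap)
  44 <= 56: advance i (no swap)
Place pivot at 4: [32, 18, 54, 44, 56]

Partitioned: [32, 18, 54, 44, 56]


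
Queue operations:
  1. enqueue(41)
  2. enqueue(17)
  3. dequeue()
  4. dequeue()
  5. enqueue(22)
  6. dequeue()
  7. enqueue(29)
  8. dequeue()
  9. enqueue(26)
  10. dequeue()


enqueue(41) -> [41]
enqueue(17) -> [41, 17]
dequeue()->41, [17]
dequeue()->17, []
enqueue(22) -> [22]
dequeue()->22, []
enqueue(29) -> [29]
dequeue()->29, []
enqueue(26) -> [26]
dequeue()->26, []

Final queue: []


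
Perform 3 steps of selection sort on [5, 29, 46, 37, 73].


Initial: [5, 29, 46, 37, 73]
Step 1: min=5 at 0
  Swap: [5, 29, 46, 37, 73]
Step 2: min=29 at 1
  Swap: [5, 29, 46, 37, 73]
Step 3: min=37 at 3
  Swap: [5, 29, 37, 46, 73]

After 3 steps: [5, 29, 37, 46, 73]


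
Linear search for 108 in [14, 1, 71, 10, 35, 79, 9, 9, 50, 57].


i=0: 14!=108
i=1: 1!=108
i=2: 71!=108
i=3: 10!=108
i=4: 35!=108
i=5: 79!=108
i=6: 9!=108
i=7: 9!=108
i=8: 50!=108
i=9: 57!=108

Not found, 10 comps


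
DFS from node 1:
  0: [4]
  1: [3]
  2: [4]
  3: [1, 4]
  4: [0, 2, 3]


Visit 1, push [3]
Visit 3, push [4]
Visit 4, push [2, 0]
Visit 0, push []
Visit 2, push []

DFS order: [1, 3, 4, 0, 2]


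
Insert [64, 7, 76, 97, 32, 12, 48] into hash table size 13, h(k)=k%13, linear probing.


Insert 64: h=12 -> slot 12
Insert 7: h=7 -> slot 7
Insert 76: h=11 -> slot 11
Insert 97: h=6 -> slot 6
Insert 32: h=6, 2 probes -> slot 8
Insert 12: h=12, 1 probes -> slot 0
Insert 48: h=9 -> slot 9

Table: [12, None, None, None, None, None, 97, 7, 32, 48, None, 76, 64]


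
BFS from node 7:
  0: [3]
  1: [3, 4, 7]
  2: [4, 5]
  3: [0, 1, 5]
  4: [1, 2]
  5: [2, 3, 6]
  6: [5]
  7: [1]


Visit 7, enqueue [1]
Visit 1, enqueue [3, 4]
Visit 3, enqueue [0, 5]
Visit 4, enqueue [2]
Visit 0, enqueue []
Visit 5, enqueue [6]
Visit 2, enqueue []
Visit 6, enqueue []

BFS order: [7, 1, 3, 4, 0, 5, 2, 6]


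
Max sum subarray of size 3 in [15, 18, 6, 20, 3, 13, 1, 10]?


[0:3]: 39
[1:4]: 44
[2:5]: 29
[3:6]: 36
[4:7]: 17
[5:8]: 24

Max: 44 at [1:4]


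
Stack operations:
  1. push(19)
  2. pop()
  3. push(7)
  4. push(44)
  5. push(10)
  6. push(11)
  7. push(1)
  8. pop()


push(19) -> [19]
pop()->19, []
push(7) -> [7]
push(44) -> [7, 44]
push(10) -> [7, 44, 10]
push(11) -> [7, 44, 10, 11]
push(1) -> [7, 44, 10, 11, 1]
pop()->1, [7, 44, 10, 11]

Final stack: [7, 44, 10, 11]


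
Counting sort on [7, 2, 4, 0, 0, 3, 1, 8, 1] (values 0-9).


Input: [7, 2, 4, 0, 0, 3, 1, 8, 1]
Counts: [2, 2, 1, 1, 1, 0, 0, 1, 1, 0]

Sorted: [0, 0, 1, 1, 2, 3, 4, 7, 8]


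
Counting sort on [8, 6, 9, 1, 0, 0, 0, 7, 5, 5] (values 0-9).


Input: [8, 6, 9, 1, 0, 0, 0, 7, 5, 5]
Counts: [3, 1, 0, 0, 0, 2, 1, 1, 1, 1]

Sorted: [0, 0, 0, 1, 5, 5, 6, 7, 8, 9]


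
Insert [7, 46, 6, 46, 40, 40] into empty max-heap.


Insert 7: [7]
Insert 46: [46, 7]
Insert 6: [46, 7, 6]
Insert 46: [46, 46, 6, 7]
Insert 40: [46, 46, 6, 7, 40]
Insert 40: [46, 46, 40, 7, 40, 6]

Final heap: [46, 46, 40, 7, 40, 6]


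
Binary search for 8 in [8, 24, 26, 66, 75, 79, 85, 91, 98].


Step 1: lo=0, hi=8, mid=4, val=75
Step 2: lo=0, hi=3, mid=1, val=24
Step 3: lo=0, hi=0, mid=0, val=8

Found at index 0


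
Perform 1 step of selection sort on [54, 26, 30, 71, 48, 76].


Initial: [54, 26, 30, 71, 48, 76]
Step 1: min=26 at 1
  Swap: [26, 54, 30, 71, 48, 76]

After 1 step: [26, 54, 30, 71, 48, 76]


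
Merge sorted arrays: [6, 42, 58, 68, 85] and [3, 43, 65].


Take 3 from B
Take 6 from A
Take 42 from A
Take 43 from B
Take 58 from A
Take 65 from B

Merged: [3, 6, 42, 43, 58, 65, 68, 85]


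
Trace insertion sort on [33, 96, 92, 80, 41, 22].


Initial: [33, 96, 92, 80, 41, 22]
Insert 96: [33, 96, 92, 80, 41, 22]
Insert 92: [33, 92, 96, 80, 41, 22]
Insert 80: [33, 80, 92, 96, 41, 22]
Insert 41: [33, 41, 80, 92, 96, 22]
Insert 22: [22, 33, 41, 80, 92, 96]

Sorted: [22, 33, 41, 80, 92, 96]


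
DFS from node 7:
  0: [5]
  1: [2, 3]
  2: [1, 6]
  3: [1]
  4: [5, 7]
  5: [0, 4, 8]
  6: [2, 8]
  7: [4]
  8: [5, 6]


Visit 7, push [4]
Visit 4, push [5]
Visit 5, push [8, 0]
Visit 0, push []
Visit 8, push [6]
Visit 6, push [2]
Visit 2, push [1]
Visit 1, push [3]
Visit 3, push []

DFS order: [7, 4, 5, 0, 8, 6, 2, 1, 3]


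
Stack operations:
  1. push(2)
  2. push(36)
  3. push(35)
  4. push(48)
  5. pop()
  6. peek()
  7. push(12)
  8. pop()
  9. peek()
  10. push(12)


push(2) -> [2]
push(36) -> [2, 36]
push(35) -> [2, 36, 35]
push(48) -> [2, 36, 35, 48]
pop()->48, [2, 36, 35]
peek()->35
push(12) -> [2, 36, 35, 12]
pop()->12, [2, 36, 35]
peek()->35
push(12) -> [2, 36, 35, 12]

Final stack: [2, 36, 35, 12]


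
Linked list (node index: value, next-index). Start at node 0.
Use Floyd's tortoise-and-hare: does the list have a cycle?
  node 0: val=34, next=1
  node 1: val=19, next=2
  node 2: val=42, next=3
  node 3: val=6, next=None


Floyd's tortoise (slow, +1) and hare (fast, +2):
  init: slow=0, fast=0
  step 1: slow=1, fast=2
  step 2: fast 2->3->None, no cycle

Cycle: no


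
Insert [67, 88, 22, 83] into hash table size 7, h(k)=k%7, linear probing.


Insert 67: h=4 -> slot 4
Insert 88: h=4, 1 probes -> slot 5
Insert 22: h=1 -> slot 1
Insert 83: h=6 -> slot 6

Table: [None, 22, None, None, 67, 88, 83]


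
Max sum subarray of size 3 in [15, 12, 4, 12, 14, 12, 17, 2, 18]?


[0:3]: 31
[1:4]: 28
[2:5]: 30
[3:6]: 38
[4:7]: 43
[5:8]: 31
[6:9]: 37

Max: 43 at [4:7]


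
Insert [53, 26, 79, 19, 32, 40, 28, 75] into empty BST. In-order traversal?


Insert 53: root
Insert 26: L from 53
Insert 79: R from 53
Insert 19: L from 53 -> L from 26
Insert 32: L from 53 -> R from 26
Insert 40: L from 53 -> R from 26 -> R from 32
Insert 28: L from 53 -> R from 26 -> L from 32
Insert 75: R from 53 -> L from 79

In-order: [19, 26, 28, 32, 40, 53, 75, 79]
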